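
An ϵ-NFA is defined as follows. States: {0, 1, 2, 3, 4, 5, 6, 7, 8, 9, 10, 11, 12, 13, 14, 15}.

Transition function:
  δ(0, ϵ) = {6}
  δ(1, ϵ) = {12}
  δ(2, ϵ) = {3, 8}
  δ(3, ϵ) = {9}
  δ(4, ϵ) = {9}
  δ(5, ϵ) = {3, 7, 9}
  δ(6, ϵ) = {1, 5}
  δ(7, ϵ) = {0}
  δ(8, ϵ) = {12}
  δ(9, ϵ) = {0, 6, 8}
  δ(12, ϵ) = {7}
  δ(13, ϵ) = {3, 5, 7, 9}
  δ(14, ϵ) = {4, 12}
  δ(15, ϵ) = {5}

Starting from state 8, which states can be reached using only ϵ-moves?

Start with {8}.
From 8 via ϵ: add 12.
From 12 via ϵ: add 7.
From 7 via ϵ: add 0.
From 0 via ϵ: add 6.
From 6 via ϵ: add 1, 5.
From 5 via ϵ: add 3, 9.
No new states can be added; the closed set is {0, 1, 3, 5, 6, 7, 8, 9, 12}.

{0, 1, 3, 5, 6, 7, 8, 9, 12}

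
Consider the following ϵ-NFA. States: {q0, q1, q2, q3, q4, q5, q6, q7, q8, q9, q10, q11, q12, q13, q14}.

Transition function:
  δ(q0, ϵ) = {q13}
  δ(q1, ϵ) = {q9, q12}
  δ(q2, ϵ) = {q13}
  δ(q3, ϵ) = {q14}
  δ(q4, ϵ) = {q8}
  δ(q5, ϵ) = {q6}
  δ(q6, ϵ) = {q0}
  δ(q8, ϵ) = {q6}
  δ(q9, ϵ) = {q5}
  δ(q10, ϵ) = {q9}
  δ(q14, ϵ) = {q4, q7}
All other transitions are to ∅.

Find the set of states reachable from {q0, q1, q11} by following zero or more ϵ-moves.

{q0, q1, q5, q6, q9, q11, q12, q13}

Start with {q0, q1, q11}.
From q0 via ϵ: add q13.
From q1 via ϵ: add q9, q12.
From q9 via ϵ: add q5.
From q5 via ϵ: add q6.
No new states can be added; the closed set is {q0, q1, q5, q6, q9, q11, q12, q13}.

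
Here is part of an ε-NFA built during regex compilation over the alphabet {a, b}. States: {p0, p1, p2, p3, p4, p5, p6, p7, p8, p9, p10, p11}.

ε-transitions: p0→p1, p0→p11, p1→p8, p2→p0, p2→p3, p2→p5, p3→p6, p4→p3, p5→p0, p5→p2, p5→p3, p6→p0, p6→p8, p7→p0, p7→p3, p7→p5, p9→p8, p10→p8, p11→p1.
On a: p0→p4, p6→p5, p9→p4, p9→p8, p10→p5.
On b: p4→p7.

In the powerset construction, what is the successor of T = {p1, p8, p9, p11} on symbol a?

p9 on a → {p4, p8}.
No a-transition from p1, p8, p11.
Union after reading a: {p4, p8}.
Now take the ε-closure:
From p4 via ε: add p3.
From p3 via ε: add p6.
From p6 via ε: add p0.
From p0 via ε: add p1, p11.
No new states can be added; the closed set is {p0, p1, p3, p4, p6, p8, p11}.

{p0, p1, p3, p4, p6, p8, p11}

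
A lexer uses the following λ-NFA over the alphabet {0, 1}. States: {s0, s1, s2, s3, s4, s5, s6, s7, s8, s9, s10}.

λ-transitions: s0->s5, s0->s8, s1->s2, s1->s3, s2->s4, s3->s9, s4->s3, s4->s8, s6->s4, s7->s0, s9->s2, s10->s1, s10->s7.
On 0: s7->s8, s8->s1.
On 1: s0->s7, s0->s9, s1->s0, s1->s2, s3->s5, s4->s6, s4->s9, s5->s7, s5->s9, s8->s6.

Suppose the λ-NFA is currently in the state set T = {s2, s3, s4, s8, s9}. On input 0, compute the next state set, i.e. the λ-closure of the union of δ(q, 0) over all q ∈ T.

{s1, s2, s3, s4, s8, s9}

s8 on 0 → {s1}.
No 0-transition from s2, s3, s4, s9.
Union after reading 0: {s1}.
Now take the λ-closure:
From s1 via λ: add s2, s3.
From s2 via λ: add s4.
From s3 via λ: add s9.
From s4 via λ: add s8.
No new states can be added; the closed set is {s1, s2, s3, s4, s8, s9}.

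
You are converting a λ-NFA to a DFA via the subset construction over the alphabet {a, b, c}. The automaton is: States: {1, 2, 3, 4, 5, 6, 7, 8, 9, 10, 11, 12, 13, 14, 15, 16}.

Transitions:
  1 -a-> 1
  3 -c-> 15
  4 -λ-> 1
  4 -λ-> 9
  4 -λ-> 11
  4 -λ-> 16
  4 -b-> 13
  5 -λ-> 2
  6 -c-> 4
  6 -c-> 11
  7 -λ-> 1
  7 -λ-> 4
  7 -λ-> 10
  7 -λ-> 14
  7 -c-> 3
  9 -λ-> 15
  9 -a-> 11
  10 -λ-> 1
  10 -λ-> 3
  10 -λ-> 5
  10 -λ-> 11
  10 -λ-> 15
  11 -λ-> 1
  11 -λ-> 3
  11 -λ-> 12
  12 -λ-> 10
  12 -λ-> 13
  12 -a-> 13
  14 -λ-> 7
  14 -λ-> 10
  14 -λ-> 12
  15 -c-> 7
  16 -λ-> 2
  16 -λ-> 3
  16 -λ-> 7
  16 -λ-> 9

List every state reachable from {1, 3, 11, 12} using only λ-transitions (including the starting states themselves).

{1, 2, 3, 5, 10, 11, 12, 13, 15}

Start with {1, 3, 11, 12}.
From 12 via λ: add 10, 13.
From 10 via λ: add 5, 15.
From 5 via λ: add 2.
No new states can be added; the closed set is {1, 2, 3, 5, 10, 11, 12, 13, 15}.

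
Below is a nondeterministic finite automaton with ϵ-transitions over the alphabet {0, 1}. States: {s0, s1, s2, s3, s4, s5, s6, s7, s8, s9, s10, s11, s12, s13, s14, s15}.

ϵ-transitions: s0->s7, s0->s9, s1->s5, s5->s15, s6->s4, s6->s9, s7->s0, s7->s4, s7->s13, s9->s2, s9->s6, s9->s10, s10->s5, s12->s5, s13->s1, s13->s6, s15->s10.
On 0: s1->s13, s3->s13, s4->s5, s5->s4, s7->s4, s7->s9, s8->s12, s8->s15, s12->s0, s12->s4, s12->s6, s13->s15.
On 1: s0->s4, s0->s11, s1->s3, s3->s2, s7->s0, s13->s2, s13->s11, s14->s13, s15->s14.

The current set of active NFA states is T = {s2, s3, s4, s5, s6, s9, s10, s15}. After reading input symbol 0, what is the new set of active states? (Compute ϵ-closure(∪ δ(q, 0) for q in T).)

{s1, s2, s4, s5, s6, s9, s10, s13, s15}

s3 on 0 → {s13}.
s4 on 0 → {s5}.
s5 on 0 → {s4}.
No 0-transition from s2, s6, s9, s10, s15.
Union after reading 0: {s4, s5, s13}.
Now take the ϵ-closure:
From s5 via ϵ: add s15.
From s13 via ϵ: add s1, s6.
From s6 via ϵ: add s9.
From s15 via ϵ: add s10.
From s9 via ϵ: add s2.
No new states can be added; the closed set is {s1, s2, s4, s5, s6, s9, s10, s13, s15}.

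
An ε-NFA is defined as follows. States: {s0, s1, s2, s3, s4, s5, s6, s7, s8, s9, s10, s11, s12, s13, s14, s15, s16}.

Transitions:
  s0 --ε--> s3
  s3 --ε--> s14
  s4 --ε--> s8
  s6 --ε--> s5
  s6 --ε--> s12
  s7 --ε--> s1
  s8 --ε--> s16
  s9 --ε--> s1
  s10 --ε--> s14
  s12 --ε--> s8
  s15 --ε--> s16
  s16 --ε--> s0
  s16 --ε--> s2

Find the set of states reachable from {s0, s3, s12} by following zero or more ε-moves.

Start with {s0, s3, s12}.
From s3 via ε: add s14.
From s12 via ε: add s8.
From s8 via ε: add s16.
From s16 via ε: add s2.
No new states can be added; the closed set is {s0, s2, s3, s8, s12, s14, s16}.

{s0, s2, s3, s8, s12, s14, s16}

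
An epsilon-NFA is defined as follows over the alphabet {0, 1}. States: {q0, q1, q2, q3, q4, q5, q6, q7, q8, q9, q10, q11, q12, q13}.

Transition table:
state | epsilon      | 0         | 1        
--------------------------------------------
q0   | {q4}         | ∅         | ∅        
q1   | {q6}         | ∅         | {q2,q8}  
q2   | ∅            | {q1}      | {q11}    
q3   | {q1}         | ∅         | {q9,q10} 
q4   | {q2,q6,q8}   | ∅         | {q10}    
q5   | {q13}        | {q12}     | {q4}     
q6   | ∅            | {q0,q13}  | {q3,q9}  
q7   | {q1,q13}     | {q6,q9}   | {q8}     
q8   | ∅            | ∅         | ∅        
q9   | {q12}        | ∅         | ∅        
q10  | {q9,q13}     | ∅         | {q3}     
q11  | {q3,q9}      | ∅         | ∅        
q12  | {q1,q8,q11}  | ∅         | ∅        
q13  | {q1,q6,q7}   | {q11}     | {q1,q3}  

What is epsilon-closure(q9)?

Start with {q9}.
From q9 via epsilon: add q12.
From q12 via epsilon: add q1, q8, q11.
From q1 via epsilon: add q6.
From q11 via epsilon: add q3.
No new states can be added; the closed set is {q1, q3, q6, q8, q9, q11, q12}.

{q1, q3, q6, q8, q9, q11, q12}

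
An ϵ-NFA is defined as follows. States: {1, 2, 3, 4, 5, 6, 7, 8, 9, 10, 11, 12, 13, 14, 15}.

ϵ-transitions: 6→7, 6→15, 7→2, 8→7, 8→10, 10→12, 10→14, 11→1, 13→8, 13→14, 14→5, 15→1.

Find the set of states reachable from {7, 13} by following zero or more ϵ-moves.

{2, 5, 7, 8, 10, 12, 13, 14}

Start with {7, 13}.
From 7 via ϵ: add 2.
From 13 via ϵ: add 8, 14.
From 8 via ϵ: add 10.
From 14 via ϵ: add 5.
From 10 via ϵ: add 12.
No new states can be added; the closed set is {2, 5, 7, 8, 10, 12, 13, 14}.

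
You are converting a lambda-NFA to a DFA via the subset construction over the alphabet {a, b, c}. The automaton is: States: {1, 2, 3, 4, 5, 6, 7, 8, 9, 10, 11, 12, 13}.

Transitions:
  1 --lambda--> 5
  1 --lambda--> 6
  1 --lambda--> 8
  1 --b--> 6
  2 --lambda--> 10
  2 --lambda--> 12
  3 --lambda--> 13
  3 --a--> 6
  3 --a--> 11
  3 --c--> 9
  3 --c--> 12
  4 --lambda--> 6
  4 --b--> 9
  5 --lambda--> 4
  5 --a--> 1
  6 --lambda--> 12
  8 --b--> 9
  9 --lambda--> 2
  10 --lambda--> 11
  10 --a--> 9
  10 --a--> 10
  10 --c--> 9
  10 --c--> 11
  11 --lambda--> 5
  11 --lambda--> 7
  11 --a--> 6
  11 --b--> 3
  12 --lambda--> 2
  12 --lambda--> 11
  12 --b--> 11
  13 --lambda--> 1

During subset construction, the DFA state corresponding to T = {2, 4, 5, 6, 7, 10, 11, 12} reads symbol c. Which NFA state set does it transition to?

{2, 4, 5, 6, 7, 9, 10, 11, 12}

10 on c → {9, 11}.
No c-transition from 2, 4, 5, 6, 7, 11, 12.
Union after reading c: {9, 11}.
Now take the lambda-closure:
From 9 via lambda: add 2.
From 11 via lambda: add 5, 7.
From 2 via lambda: add 10, 12.
From 5 via lambda: add 4.
From 4 via lambda: add 6.
No new states can be added; the closed set is {2, 4, 5, 6, 7, 9, 10, 11, 12}.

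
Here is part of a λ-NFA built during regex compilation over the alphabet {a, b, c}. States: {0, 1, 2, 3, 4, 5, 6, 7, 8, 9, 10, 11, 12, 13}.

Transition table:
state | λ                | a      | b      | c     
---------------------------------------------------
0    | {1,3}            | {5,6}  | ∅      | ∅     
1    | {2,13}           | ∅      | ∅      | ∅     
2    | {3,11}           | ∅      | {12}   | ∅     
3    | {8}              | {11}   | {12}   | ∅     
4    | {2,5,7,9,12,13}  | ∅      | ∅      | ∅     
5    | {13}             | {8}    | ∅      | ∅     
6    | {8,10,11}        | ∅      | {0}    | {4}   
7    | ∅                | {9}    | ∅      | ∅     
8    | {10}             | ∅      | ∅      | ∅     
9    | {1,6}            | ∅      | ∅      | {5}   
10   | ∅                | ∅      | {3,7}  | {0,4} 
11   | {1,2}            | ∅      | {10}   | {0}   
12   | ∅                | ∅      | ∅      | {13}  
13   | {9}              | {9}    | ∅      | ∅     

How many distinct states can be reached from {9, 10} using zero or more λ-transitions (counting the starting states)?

Start with {9, 10}.
From 9 via λ: add 1, 6.
From 1 via λ: add 2, 13.
From 6 via λ: add 8, 11.
From 2 via λ: add 3.
λ-closure = {1, 2, 3, 6, 8, 9, 10, 11, 13}, which has 9 states.

9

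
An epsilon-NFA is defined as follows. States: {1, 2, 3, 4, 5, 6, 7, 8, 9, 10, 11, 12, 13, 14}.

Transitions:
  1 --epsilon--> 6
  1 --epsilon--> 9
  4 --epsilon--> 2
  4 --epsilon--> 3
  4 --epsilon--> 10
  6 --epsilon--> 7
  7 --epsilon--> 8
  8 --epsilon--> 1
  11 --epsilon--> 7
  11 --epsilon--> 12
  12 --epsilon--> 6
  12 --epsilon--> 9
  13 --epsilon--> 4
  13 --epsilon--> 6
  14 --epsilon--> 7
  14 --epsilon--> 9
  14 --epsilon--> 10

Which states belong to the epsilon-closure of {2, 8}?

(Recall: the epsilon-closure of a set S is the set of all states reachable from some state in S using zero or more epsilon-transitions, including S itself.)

Start with {2, 8}.
From 8 via epsilon: add 1.
From 1 via epsilon: add 6, 9.
From 6 via epsilon: add 7.
No new states can be added; the closed set is {1, 2, 6, 7, 8, 9}.

{1, 2, 6, 7, 8, 9}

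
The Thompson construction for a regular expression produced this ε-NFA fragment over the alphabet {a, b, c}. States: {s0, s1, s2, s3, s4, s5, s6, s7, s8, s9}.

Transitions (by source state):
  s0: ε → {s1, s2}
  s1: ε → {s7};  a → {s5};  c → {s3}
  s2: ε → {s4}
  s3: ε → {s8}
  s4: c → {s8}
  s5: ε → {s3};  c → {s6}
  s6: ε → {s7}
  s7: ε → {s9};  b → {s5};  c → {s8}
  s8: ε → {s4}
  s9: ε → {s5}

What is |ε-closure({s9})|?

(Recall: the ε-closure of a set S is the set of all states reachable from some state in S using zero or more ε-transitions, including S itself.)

5

Start with {s9}.
From s9 via ε: add s5.
From s5 via ε: add s3.
From s3 via ε: add s8.
From s8 via ε: add s4.
ε-closure = {s3, s4, s5, s8, s9}, which has 5 states.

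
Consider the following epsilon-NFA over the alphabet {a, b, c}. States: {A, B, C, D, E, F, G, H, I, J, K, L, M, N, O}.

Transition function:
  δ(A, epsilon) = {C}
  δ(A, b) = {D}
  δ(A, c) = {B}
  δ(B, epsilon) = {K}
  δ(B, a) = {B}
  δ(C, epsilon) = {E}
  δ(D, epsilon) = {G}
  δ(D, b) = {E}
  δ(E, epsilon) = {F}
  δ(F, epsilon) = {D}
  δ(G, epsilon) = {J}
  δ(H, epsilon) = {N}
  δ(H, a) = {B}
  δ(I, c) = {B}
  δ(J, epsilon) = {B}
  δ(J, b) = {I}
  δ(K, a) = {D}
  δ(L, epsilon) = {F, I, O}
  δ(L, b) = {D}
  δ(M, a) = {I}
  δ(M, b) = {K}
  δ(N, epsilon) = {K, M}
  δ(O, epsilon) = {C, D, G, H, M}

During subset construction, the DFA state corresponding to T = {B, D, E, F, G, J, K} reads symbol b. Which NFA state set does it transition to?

D on b → {E}.
J on b → {I}.
No b-transition from B, E, F, G, K.
Union after reading b: {E, I}.
Now take the epsilon-closure:
From E via epsilon: add F.
From F via epsilon: add D.
From D via epsilon: add G.
From G via epsilon: add J.
From J via epsilon: add B.
From B via epsilon: add K.
No new states can be added; the closed set is {B, D, E, F, G, I, J, K}.

{B, D, E, F, G, I, J, K}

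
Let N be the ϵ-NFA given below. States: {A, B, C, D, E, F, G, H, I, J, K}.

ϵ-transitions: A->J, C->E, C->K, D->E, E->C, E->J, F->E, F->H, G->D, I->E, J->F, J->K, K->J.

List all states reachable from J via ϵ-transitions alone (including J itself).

{C, E, F, H, J, K}

Start with {J}.
From J via ϵ: add F, K.
From F via ϵ: add E, H.
From E via ϵ: add C.
No new states can be added; the closed set is {C, E, F, H, J, K}.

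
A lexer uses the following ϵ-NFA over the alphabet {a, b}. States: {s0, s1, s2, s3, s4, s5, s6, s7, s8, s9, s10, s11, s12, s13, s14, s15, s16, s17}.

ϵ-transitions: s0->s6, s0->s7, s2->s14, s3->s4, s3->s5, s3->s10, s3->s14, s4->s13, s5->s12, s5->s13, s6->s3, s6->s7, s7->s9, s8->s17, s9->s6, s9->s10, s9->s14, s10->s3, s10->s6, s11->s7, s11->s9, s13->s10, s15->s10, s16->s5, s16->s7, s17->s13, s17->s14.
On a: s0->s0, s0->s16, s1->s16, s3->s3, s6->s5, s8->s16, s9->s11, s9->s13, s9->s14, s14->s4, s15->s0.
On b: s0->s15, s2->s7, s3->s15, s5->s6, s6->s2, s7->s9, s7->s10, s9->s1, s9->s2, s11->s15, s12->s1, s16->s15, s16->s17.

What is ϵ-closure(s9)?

{s3, s4, s5, s6, s7, s9, s10, s12, s13, s14}

Start with {s9}.
From s9 via ϵ: add s6, s10, s14.
From s6 via ϵ: add s3, s7.
From s3 via ϵ: add s4, s5.
From s4 via ϵ: add s13.
From s5 via ϵ: add s12.
No new states can be added; the closed set is {s3, s4, s5, s6, s7, s9, s10, s12, s13, s14}.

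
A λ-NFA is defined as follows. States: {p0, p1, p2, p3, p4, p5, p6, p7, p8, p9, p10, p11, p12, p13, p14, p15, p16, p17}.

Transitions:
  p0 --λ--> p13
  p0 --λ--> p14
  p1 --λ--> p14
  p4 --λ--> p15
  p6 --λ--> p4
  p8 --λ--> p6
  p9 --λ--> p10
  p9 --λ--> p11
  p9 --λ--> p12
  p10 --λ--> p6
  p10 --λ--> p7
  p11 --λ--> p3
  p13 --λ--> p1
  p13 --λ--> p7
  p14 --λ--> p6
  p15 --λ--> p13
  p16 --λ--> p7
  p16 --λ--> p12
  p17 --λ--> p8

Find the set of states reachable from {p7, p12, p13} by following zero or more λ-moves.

Start with {p7, p12, p13}.
From p13 via λ: add p1.
From p1 via λ: add p14.
From p14 via λ: add p6.
From p6 via λ: add p4.
From p4 via λ: add p15.
No new states can be added; the closed set is {p1, p4, p6, p7, p12, p13, p14, p15}.

{p1, p4, p6, p7, p12, p13, p14, p15}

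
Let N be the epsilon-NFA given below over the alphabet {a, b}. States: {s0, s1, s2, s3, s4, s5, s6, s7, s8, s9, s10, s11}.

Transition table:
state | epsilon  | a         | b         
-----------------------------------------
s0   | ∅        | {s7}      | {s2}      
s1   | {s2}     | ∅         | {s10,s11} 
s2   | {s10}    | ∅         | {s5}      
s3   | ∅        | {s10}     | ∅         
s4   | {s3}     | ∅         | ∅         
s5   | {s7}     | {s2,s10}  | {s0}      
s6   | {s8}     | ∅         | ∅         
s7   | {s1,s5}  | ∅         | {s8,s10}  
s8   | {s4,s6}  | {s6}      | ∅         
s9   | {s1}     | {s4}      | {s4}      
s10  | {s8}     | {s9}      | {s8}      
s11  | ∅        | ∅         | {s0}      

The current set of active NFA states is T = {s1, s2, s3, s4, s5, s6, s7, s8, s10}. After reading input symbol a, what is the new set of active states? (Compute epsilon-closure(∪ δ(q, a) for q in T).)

s3 on a → {s10}.
s5 on a → {s2, s10}.
s8 on a → {s6}.
s10 on a → {s9}.
No a-transition from s1, s2, s4, s6, s7.
Union after reading a: {s2, s6, s9, s10}.
Now take the epsilon-closure:
From s6 via epsilon: add s8.
From s9 via epsilon: add s1.
From s8 via epsilon: add s4.
From s4 via epsilon: add s3.
No new states can be added; the closed set is {s1, s2, s3, s4, s6, s8, s9, s10}.

{s1, s2, s3, s4, s6, s8, s9, s10}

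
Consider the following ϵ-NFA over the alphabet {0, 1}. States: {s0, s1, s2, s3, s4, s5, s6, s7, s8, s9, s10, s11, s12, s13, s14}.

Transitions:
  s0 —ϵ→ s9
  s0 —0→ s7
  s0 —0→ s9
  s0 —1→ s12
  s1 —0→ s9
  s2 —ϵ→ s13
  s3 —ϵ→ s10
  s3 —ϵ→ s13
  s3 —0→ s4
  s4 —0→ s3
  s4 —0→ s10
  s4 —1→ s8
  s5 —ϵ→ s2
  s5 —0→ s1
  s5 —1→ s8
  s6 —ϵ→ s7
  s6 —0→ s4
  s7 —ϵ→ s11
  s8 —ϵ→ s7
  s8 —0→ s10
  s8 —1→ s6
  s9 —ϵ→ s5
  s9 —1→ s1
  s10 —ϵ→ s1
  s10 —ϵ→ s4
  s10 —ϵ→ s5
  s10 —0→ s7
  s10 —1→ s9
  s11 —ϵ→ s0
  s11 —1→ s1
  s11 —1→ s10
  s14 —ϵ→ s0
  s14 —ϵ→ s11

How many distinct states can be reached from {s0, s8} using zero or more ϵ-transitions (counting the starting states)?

Start with {s0, s8}.
From s0 via ϵ: add s9.
From s8 via ϵ: add s7.
From s7 via ϵ: add s11.
From s9 via ϵ: add s5.
From s5 via ϵ: add s2.
From s2 via ϵ: add s13.
ϵ-closure = {s0, s2, s5, s7, s8, s9, s11, s13}, which has 8 states.

8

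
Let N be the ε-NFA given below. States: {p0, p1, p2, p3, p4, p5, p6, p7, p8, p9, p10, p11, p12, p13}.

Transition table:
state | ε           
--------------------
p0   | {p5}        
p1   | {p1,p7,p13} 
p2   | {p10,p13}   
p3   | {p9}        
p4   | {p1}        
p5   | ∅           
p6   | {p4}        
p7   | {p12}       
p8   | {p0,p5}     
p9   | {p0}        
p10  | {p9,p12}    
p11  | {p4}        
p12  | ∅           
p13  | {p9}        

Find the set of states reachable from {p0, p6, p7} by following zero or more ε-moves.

Start with {p0, p6, p7}.
From p0 via ε: add p5.
From p6 via ε: add p4.
From p7 via ε: add p12.
From p4 via ε: add p1.
From p1 via ε: add p13.
From p13 via ε: add p9.
No new states can be added; the closed set is {p0, p1, p4, p5, p6, p7, p9, p12, p13}.

{p0, p1, p4, p5, p6, p7, p9, p12, p13}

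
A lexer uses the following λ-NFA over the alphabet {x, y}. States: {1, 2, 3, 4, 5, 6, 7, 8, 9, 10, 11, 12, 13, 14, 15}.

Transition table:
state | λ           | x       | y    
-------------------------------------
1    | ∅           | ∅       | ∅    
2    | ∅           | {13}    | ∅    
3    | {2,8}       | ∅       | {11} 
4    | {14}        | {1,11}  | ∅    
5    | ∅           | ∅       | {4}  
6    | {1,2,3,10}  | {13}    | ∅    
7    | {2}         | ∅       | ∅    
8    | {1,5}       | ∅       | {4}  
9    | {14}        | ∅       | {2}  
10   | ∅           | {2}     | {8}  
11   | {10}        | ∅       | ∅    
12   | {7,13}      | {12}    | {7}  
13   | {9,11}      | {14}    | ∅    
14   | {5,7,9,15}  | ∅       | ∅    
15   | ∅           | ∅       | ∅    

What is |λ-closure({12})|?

Start with {12}.
From 12 via λ: add 7, 13.
From 7 via λ: add 2.
From 13 via λ: add 9, 11.
From 9 via λ: add 14.
From 11 via λ: add 10.
From 14 via λ: add 5, 15.
λ-closure = {2, 5, 7, 9, 10, 11, 12, 13, 14, 15}, which has 10 states.

10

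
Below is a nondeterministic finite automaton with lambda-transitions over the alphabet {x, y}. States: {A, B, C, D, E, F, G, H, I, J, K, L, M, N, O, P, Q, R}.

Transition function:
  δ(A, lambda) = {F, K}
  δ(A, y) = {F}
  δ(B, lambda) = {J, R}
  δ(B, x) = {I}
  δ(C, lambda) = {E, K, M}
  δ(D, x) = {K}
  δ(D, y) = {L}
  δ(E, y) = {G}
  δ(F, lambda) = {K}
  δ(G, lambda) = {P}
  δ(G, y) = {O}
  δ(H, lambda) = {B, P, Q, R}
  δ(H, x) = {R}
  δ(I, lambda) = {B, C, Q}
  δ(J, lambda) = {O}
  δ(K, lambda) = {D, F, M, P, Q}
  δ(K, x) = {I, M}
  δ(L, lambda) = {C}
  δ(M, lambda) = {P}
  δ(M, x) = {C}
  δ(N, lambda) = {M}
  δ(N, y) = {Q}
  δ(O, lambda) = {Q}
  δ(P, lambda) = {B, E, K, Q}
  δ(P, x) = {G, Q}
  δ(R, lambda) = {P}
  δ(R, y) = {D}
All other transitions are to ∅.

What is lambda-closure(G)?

Start with {G}.
From G via lambda: add P.
From P via lambda: add B, E, K, Q.
From B via lambda: add J, R.
From K via lambda: add D, F, M.
From J via lambda: add O.
No new states can be added; the closed set is {B, D, E, F, G, J, K, M, O, P, Q, R}.

{B, D, E, F, G, J, K, M, O, P, Q, R}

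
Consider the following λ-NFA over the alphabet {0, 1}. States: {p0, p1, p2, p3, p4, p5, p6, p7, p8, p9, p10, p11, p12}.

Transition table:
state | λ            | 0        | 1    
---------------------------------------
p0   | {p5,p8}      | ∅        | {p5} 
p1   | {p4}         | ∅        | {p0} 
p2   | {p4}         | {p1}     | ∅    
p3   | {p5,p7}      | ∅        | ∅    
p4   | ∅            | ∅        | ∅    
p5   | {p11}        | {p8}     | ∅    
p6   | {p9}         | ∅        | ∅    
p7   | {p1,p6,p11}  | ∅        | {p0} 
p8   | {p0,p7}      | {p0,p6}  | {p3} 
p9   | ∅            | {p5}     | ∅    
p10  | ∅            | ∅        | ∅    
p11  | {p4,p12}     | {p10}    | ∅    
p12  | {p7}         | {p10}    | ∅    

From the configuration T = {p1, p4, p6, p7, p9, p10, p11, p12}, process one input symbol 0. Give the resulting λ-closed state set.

{p1, p4, p5, p6, p7, p9, p10, p11, p12}

p9 on 0 → {p5}.
p11 on 0 → {p10}.
p12 on 0 → {p10}.
No 0-transition from p1, p4, p6, p7, p10.
Union after reading 0: {p5, p10}.
Now take the λ-closure:
From p5 via λ: add p11.
From p11 via λ: add p4, p12.
From p12 via λ: add p7.
From p7 via λ: add p1, p6.
From p6 via λ: add p9.
No new states can be added; the closed set is {p1, p4, p5, p6, p7, p9, p10, p11, p12}.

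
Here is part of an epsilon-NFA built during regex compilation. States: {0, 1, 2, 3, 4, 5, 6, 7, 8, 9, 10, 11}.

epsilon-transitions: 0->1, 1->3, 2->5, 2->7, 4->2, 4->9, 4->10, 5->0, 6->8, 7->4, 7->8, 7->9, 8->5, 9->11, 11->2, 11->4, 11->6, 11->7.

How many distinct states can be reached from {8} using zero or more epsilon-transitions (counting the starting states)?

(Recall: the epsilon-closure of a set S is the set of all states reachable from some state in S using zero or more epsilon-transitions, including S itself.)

5

Start with {8}.
From 8 via epsilon: add 5.
From 5 via epsilon: add 0.
From 0 via epsilon: add 1.
From 1 via epsilon: add 3.
epsilon-closure = {0, 1, 3, 5, 8}, which has 5 states.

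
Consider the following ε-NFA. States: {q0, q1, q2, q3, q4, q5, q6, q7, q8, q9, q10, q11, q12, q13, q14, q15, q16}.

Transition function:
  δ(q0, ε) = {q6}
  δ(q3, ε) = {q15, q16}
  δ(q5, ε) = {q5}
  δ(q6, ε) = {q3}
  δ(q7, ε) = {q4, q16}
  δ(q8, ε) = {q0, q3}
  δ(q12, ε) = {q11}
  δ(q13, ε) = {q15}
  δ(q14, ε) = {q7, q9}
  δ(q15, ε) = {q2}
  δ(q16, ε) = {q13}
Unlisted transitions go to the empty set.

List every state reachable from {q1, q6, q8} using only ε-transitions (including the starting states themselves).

Start with {q1, q6, q8}.
From q6 via ε: add q3.
From q8 via ε: add q0.
From q3 via ε: add q15, q16.
From q15 via ε: add q2.
From q16 via ε: add q13.
No new states can be added; the closed set is {q0, q1, q2, q3, q6, q8, q13, q15, q16}.

{q0, q1, q2, q3, q6, q8, q13, q15, q16}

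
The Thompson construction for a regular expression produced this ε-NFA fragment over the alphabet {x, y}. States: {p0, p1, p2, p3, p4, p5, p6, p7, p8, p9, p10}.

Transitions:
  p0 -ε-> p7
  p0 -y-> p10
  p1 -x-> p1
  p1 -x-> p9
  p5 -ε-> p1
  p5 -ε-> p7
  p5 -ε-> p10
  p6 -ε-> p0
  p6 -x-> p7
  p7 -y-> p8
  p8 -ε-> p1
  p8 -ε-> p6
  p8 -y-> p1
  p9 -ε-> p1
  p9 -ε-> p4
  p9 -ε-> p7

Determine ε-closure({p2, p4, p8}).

Start with {p2, p4, p8}.
From p8 via ε: add p1, p6.
From p6 via ε: add p0.
From p0 via ε: add p7.
No new states can be added; the closed set is {p0, p1, p2, p4, p6, p7, p8}.

{p0, p1, p2, p4, p6, p7, p8}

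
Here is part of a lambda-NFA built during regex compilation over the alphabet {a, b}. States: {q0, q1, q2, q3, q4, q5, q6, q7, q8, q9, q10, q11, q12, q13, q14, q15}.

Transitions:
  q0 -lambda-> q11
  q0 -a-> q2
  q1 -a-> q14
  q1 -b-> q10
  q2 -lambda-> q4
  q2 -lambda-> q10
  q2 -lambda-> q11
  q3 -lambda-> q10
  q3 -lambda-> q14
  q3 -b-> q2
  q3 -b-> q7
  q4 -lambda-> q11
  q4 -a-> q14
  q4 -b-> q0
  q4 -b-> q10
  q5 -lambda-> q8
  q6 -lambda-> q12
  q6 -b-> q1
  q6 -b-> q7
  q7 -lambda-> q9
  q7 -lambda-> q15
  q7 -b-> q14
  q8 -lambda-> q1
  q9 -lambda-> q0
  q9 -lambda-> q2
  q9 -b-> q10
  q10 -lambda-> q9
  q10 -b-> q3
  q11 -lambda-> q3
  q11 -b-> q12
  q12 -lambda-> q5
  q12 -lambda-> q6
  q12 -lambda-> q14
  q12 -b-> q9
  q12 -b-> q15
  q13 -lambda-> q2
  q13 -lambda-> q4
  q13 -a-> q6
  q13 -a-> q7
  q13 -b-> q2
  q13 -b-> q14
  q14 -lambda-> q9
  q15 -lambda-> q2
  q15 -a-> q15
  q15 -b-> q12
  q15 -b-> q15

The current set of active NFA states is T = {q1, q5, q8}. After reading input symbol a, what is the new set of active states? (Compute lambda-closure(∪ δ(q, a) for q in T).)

q1 on a → {q14}.
No a-transition from q5, q8.
Union after reading a: {q14}.
Now take the lambda-closure:
From q14 via lambda: add q9.
From q9 via lambda: add q0, q2.
From q0 via lambda: add q11.
From q2 via lambda: add q4, q10.
From q11 via lambda: add q3.
No new states can be added; the closed set is {q0, q2, q3, q4, q9, q10, q11, q14}.

{q0, q2, q3, q4, q9, q10, q11, q14}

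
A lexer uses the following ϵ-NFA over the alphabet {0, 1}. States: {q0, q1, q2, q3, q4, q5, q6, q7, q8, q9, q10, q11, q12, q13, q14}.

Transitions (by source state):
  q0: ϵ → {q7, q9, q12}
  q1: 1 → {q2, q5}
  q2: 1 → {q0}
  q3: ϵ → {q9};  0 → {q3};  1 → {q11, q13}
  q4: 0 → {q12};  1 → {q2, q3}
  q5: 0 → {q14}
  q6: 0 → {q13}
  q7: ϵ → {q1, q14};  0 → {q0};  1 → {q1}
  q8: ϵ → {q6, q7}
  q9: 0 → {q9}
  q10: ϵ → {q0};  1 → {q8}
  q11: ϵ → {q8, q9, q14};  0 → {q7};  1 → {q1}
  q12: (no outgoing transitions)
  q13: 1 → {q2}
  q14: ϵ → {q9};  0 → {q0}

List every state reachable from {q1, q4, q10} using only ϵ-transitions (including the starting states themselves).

{q0, q1, q4, q7, q9, q10, q12, q14}

Start with {q1, q4, q10}.
From q10 via ϵ: add q0.
From q0 via ϵ: add q7, q9, q12.
From q7 via ϵ: add q14.
No new states can be added; the closed set is {q0, q1, q4, q7, q9, q10, q12, q14}.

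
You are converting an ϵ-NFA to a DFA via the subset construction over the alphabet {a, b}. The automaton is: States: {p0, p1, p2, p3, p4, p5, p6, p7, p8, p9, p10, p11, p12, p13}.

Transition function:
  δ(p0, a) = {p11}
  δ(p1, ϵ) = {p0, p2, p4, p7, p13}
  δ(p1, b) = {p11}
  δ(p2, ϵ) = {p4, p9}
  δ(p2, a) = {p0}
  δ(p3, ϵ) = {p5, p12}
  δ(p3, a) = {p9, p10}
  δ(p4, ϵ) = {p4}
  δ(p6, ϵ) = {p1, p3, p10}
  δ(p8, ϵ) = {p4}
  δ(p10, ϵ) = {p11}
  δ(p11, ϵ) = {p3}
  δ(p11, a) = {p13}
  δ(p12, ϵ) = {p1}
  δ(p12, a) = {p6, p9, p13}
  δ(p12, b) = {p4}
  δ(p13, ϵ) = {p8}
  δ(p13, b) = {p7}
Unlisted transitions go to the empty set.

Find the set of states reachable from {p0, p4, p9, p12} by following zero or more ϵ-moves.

Start with {p0, p4, p9, p12}.
From p12 via ϵ: add p1.
From p1 via ϵ: add p2, p7, p13.
From p13 via ϵ: add p8.
No new states can be added; the closed set is {p0, p1, p2, p4, p7, p8, p9, p12, p13}.

{p0, p1, p2, p4, p7, p8, p9, p12, p13}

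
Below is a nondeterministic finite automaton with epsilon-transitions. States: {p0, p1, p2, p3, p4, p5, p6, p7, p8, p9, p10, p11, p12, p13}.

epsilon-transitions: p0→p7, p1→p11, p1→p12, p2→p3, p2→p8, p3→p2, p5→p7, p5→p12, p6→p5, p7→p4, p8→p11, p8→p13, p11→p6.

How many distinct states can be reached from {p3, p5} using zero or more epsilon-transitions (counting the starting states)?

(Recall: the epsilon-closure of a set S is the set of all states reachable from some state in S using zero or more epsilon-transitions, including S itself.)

Start with {p3, p5}.
From p3 via epsilon: add p2.
From p5 via epsilon: add p7, p12.
From p2 via epsilon: add p8.
From p7 via epsilon: add p4.
From p8 via epsilon: add p11, p13.
From p11 via epsilon: add p6.
epsilon-closure = {p2, p3, p4, p5, p6, p7, p8, p11, p12, p13}, which has 10 states.

10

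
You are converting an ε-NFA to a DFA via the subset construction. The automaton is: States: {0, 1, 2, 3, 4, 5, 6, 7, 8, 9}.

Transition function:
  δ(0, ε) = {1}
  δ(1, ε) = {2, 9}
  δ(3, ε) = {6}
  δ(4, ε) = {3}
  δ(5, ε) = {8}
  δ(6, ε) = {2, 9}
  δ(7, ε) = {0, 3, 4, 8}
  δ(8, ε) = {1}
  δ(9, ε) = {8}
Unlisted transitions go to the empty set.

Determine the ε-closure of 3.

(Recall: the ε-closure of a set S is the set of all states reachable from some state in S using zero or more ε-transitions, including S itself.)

Start with {3}.
From 3 via ε: add 6.
From 6 via ε: add 2, 9.
From 9 via ε: add 8.
From 8 via ε: add 1.
No new states can be added; the closed set is {1, 2, 3, 6, 8, 9}.

{1, 2, 3, 6, 8, 9}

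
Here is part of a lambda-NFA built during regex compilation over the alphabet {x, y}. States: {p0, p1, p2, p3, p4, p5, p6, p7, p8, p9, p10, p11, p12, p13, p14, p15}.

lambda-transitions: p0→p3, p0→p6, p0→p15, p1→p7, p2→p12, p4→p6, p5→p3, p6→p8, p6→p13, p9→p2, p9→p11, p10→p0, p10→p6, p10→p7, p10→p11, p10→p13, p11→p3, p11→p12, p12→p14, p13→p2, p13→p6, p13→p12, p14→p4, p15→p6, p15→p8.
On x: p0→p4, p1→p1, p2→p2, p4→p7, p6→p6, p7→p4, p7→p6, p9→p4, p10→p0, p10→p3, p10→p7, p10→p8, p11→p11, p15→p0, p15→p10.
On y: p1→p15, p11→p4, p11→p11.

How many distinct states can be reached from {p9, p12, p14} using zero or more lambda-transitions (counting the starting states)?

Start with {p9, p12, p14}.
From p9 via lambda: add p2, p11.
From p14 via lambda: add p4.
From p4 via lambda: add p6.
From p11 via lambda: add p3.
From p6 via lambda: add p8, p13.
lambda-closure = {p2, p3, p4, p6, p8, p9, p11, p12, p13, p14}, which has 10 states.

10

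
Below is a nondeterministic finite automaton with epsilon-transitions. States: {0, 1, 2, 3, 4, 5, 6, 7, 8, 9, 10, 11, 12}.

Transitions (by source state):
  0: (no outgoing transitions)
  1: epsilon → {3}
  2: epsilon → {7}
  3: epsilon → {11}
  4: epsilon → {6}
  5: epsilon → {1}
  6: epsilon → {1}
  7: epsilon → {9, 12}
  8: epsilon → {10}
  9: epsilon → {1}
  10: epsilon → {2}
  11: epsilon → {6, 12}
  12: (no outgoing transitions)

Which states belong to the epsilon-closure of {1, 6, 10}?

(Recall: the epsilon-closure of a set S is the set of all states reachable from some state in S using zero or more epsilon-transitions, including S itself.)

{1, 2, 3, 6, 7, 9, 10, 11, 12}

Start with {1, 6, 10}.
From 1 via epsilon: add 3.
From 10 via epsilon: add 2.
From 2 via epsilon: add 7.
From 3 via epsilon: add 11.
From 7 via epsilon: add 9, 12.
No new states can be added; the closed set is {1, 2, 3, 6, 7, 9, 10, 11, 12}.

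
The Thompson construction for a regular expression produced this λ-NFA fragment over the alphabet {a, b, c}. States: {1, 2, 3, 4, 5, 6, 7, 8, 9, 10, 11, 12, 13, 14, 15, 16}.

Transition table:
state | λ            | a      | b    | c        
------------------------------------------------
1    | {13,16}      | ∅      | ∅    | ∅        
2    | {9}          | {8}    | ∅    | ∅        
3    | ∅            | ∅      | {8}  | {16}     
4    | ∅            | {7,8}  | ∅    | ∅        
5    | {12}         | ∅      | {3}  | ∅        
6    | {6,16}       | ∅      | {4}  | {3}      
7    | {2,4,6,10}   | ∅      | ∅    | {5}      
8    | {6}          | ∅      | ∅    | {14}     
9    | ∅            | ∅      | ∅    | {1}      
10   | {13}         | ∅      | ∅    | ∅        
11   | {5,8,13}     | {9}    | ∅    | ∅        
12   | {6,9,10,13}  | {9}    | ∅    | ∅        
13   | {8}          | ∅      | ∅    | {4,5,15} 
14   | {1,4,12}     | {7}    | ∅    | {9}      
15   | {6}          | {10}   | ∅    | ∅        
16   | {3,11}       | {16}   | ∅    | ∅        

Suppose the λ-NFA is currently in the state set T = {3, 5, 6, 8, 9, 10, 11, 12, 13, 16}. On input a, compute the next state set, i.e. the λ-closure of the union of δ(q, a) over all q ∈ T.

11 on a → {9}.
12 on a → {9}.
16 on a → {16}.
No a-transition from 3, 5, 6, 8, 9, 10, 13.
Union after reading a: {9, 16}.
Now take the λ-closure:
From 16 via λ: add 3, 11.
From 11 via λ: add 5, 8, 13.
From 5 via λ: add 12.
From 8 via λ: add 6.
From 12 via λ: add 10.
No new states can be added; the closed set is {3, 5, 6, 8, 9, 10, 11, 12, 13, 16}.

{3, 5, 6, 8, 9, 10, 11, 12, 13, 16}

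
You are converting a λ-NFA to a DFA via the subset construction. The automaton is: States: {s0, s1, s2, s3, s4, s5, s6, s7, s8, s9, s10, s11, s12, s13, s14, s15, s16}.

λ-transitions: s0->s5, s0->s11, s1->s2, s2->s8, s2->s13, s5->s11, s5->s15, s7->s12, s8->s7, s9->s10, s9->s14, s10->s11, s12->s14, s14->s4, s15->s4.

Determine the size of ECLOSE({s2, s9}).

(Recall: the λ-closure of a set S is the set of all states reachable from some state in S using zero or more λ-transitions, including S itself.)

10

Start with {s2, s9}.
From s2 via λ: add s8, s13.
From s9 via λ: add s10, s14.
From s8 via λ: add s7.
From s10 via λ: add s11.
From s14 via λ: add s4.
From s7 via λ: add s12.
λ-closure = {s2, s4, s7, s8, s9, s10, s11, s12, s13, s14}, which has 10 states.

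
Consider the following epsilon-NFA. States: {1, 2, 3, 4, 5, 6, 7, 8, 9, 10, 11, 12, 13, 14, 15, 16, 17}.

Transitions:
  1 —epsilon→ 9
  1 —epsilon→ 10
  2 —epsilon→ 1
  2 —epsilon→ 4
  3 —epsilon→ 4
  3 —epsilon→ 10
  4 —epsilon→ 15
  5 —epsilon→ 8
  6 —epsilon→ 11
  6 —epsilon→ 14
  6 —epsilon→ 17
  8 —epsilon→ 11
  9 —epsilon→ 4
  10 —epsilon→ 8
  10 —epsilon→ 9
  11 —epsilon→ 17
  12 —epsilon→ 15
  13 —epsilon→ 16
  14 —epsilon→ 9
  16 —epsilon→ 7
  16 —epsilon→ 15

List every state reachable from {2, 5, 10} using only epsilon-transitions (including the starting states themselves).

{1, 2, 4, 5, 8, 9, 10, 11, 15, 17}

Start with {2, 5, 10}.
From 2 via epsilon: add 1, 4.
From 5 via epsilon: add 8.
From 10 via epsilon: add 9.
From 4 via epsilon: add 15.
From 8 via epsilon: add 11.
From 11 via epsilon: add 17.
No new states can be added; the closed set is {1, 2, 4, 5, 8, 9, 10, 11, 15, 17}.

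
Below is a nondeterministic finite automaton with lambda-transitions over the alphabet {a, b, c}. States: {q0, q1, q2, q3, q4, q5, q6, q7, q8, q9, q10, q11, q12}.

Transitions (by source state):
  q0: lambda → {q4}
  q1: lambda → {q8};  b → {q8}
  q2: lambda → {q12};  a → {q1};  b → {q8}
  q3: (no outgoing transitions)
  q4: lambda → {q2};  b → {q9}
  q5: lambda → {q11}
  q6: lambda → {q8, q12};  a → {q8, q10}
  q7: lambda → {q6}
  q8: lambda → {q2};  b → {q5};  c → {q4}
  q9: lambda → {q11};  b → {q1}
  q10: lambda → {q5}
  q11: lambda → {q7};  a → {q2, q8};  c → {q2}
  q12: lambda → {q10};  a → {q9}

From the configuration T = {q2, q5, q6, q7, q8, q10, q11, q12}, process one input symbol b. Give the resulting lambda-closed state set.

{q2, q5, q6, q7, q8, q10, q11, q12}

q2 on b → {q8}.
q8 on b → {q5}.
No b-transition from q5, q6, q7, q10, q11, q12.
Union after reading b: {q5, q8}.
Now take the lambda-closure:
From q5 via lambda: add q11.
From q8 via lambda: add q2.
From q2 via lambda: add q12.
From q11 via lambda: add q7.
From q7 via lambda: add q6.
From q12 via lambda: add q10.
No new states can be added; the closed set is {q2, q5, q6, q7, q8, q10, q11, q12}.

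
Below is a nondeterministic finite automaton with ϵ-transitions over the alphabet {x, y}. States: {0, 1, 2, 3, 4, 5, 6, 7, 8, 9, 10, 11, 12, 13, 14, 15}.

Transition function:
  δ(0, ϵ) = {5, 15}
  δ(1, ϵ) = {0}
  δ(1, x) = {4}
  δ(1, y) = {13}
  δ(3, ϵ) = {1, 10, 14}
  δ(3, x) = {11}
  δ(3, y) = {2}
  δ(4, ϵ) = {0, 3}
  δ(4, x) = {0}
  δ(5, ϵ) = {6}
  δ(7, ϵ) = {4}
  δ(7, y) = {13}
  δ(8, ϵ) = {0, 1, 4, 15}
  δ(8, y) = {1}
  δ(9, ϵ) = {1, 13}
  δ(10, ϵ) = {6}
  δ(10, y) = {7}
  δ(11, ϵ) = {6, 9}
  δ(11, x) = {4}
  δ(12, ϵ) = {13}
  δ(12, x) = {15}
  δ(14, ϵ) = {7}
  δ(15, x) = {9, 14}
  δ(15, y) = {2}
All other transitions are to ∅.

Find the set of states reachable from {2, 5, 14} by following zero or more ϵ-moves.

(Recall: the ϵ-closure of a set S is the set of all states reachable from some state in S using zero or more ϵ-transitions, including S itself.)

Start with {2, 5, 14}.
From 5 via ϵ: add 6.
From 14 via ϵ: add 7.
From 7 via ϵ: add 4.
From 4 via ϵ: add 0, 3.
From 0 via ϵ: add 15.
From 3 via ϵ: add 1, 10.
No new states can be added; the closed set is {0, 1, 2, 3, 4, 5, 6, 7, 10, 14, 15}.

{0, 1, 2, 3, 4, 5, 6, 7, 10, 14, 15}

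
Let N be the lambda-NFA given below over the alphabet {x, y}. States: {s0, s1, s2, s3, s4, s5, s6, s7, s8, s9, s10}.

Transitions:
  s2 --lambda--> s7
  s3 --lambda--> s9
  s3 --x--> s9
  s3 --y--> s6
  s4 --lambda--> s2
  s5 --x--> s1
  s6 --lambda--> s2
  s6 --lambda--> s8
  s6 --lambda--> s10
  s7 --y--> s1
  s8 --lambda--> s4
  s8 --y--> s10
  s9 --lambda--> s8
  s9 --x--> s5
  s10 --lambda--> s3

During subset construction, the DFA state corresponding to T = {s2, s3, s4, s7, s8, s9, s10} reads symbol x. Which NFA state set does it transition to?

s3 on x → {s9}.
s9 on x → {s5}.
No x-transition from s2, s4, s7, s8, s10.
Union after reading x: {s5, s9}.
Now take the lambda-closure:
From s9 via lambda: add s8.
From s8 via lambda: add s4.
From s4 via lambda: add s2.
From s2 via lambda: add s7.
No new states can be added; the closed set is {s2, s4, s5, s7, s8, s9}.

{s2, s4, s5, s7, s8, s9}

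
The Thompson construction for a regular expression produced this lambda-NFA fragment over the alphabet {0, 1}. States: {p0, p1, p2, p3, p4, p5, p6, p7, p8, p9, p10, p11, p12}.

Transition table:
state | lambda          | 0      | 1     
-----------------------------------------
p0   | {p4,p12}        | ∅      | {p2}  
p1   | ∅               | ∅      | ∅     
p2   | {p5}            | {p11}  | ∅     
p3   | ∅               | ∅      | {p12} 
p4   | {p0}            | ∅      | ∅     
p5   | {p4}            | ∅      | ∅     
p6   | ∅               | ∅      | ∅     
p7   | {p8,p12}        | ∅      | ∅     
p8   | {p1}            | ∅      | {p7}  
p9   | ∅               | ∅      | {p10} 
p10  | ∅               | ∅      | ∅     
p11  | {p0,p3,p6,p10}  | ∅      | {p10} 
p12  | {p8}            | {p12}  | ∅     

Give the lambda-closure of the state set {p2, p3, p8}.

{p0, p1, p2, p3, p4, p5, p8, p12}

Start with {p2, p3, p8}.
From p2 via lambda: add p5.
From p8 via lambda: add p1.
From p5 via lambda: add p4.
From p4 via lambda: add p0.
From p0 via lambda: add p12.
No new states can be added; the closed set is {p0, p1, p2, p3, p4, p5, p8, p12}.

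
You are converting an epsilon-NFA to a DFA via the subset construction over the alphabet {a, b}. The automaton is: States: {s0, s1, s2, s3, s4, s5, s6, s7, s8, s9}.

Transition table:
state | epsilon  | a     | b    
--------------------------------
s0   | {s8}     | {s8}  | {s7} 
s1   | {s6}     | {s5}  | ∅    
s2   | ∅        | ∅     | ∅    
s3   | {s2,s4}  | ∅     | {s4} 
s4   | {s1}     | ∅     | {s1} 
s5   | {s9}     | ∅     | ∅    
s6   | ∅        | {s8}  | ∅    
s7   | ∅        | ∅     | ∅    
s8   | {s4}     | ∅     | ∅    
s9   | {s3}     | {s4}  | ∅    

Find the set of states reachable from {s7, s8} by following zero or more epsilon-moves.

{s1, s4, s6, s7, s8}

Start with {s7, s8}.
From s8 via epsilon: add s4.
From s4 via epsilon: add s1.
From s1 via epsilon: add s6.
No new states can be added; the closed set is {s1, s4, s6, s7, s8}.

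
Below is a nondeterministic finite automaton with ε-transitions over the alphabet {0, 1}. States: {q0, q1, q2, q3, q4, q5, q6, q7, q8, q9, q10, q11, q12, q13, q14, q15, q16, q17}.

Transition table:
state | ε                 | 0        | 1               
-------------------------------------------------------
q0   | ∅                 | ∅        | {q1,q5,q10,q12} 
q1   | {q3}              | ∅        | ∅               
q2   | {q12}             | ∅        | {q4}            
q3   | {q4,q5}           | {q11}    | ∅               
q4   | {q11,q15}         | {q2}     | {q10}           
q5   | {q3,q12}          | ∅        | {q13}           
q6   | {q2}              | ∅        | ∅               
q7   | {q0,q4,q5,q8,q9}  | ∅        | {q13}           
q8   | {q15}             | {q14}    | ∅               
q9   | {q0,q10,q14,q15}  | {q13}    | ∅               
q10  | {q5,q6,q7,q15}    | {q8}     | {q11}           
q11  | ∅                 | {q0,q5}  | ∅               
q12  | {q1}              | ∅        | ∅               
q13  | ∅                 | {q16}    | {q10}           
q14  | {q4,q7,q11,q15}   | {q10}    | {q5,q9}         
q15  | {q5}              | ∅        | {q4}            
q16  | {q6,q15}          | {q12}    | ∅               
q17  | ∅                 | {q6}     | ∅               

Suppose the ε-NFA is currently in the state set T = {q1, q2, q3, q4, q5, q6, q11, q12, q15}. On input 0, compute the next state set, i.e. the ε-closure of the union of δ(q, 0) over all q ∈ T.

{q0, q1, q2, q3, q4, q5, q11, q12, q15}

q3 on 0 → {q11}.
q4 on 0 → {q2}.
q11 on 0 → {q0, q5}.
No 0-transition from q1, q2, q5, q6, q12, q15.
Union after reading 0: {q0, q2, q5, q11}.
Now take the ε-closure:
From q2 via ε: add q12.
From q5 via ε: add q3.
From q3 via ε: add q4.
From q12 via ε: add q1.
From q4 via ε: add q15.
No new states can be added; the closed set is {q0, q1, q2, q3, q4, q5, q11, q12, q15}.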